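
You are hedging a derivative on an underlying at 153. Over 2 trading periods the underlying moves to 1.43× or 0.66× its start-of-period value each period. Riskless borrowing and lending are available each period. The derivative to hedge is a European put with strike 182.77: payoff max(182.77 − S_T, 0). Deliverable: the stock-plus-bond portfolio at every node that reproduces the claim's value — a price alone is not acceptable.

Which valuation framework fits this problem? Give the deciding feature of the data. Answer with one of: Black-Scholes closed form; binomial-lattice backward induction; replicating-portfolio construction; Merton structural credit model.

framework: replicating-portfolio construction

Key observation: the deliverable is the dynamic trading strategy on the 2-step tree (spot 153, moves 1.43 and 0.66), so the valuation must go through the node-by-node replicating-portfolio solve.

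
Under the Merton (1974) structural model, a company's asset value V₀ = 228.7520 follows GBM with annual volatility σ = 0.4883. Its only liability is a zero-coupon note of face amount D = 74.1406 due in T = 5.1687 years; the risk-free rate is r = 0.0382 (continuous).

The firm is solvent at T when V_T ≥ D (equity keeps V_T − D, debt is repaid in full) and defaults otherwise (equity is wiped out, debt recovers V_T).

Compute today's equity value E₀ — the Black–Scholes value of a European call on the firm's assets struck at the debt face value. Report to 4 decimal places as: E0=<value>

With assets at 228.7520 and a single debt payment of 74.1406 at 5.1687 years:
d₁ = [ln(V₀/D) + (r + σ²/2)T] / (σ√T)
   = [ln(228.7520/74.1406) + (0.0382 + 0.5·0.4883²)·5.1687] / (0.4883·√5.1687)
   = [1.126675 + 0.813649] / 1.110139 = 1.747821
d₂ = d₁ − σ√T = 1.747821 − 1.110139 = 0.637681
N(d₁) = 0.959752,  N(d₂) = 0.738159,  e^(−rT) = 0.820826
E₀ = V₀·N(d₁) − D·e^(−rT)·N(d₂)
   = 228.7520·0.959752 − 74.1406·0.820826·0.738159 = 174.623475

E0=174.6235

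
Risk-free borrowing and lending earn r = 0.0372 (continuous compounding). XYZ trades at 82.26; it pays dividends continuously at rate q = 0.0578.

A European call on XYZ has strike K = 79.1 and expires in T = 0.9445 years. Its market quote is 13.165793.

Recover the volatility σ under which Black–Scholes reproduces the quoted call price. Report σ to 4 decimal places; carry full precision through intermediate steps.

At σ = 0.4172 the Black–Scholes value reproduces the quote:
σ√T = 0.4172·√0.9445 = 0.405457
d₁ = (ln(S/K) + (r−q+σ²/2)T) / (σ√T) = (ln(82.26/79.1) + (0.0372−0.0578+0.4172²/2)·0.9445) / 0.405457 = (0.039172 + 0.062741) / 0.405457 = 0.251354
d₂ = d₁ − σ√T = 0.251354 − 0.405457 = -0.154104
e^{−rT} = 0.965475
e^{−qT} = 0.946871
N(d₁) = 0.599230,  N(d₂) = 0.438764
V = S·e^{−qT}·N(d₁) − K·e^{−rT}·N(d₂) = 46.673781 − 33.507988 = 13.165793 (equal to the quote); since ∂V/∂σ > 0 for all σ, the implied volatility is unique

sigma = 0.4172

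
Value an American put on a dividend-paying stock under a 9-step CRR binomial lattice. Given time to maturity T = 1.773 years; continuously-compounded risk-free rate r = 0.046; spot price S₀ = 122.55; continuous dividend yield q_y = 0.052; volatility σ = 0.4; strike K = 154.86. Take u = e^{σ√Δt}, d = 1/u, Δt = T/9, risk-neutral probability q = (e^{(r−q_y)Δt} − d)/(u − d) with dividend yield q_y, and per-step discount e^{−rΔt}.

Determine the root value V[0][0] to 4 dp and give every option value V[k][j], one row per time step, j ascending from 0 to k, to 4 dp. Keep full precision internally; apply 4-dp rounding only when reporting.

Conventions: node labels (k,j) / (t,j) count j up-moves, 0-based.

price = 46.0706
tree:
46.0706
57.5485 33.1057
70.0232 43.6079 21.0607
82.9149 55.8290 29.6939 11.0356
94.6183 69.2296 40.7333 16.9301 4.1234
104.4179 82.9149 54.0589 25.4245 6.9897 0.7371
112.6234 94.6183 68.9379 37.1383 11.7586 1.3584 0.0000
119.4941 104.4179 82.9149 52.2454 19.6010 2.5034 0.0000 0.0000
125.2471 112.6234 94.6183 68.9379 32.3100 4.6133 0.0000 0.0000 0.0000
130.0643 119.4941 104.4179 82.9149 52.2454 8.5017 0.0000 0.0000 0.0000 0.0000

params: Δt=0.19700 u=1.19427 d=0.83733 q=0.45242 e^(-rΔt)=0.99098
t_9 payoffs: 130.0643 119.4941 104.4179 82.9149 52.2454 8.5017 0.0000 0.0000 0.0000 0.0000
k=8: node(8,0) S=29.6129 payoff=125.2471 vs cont=124.1519 → 125.2471 [stop]  node(8,1) S=42.2366 payoff=112.6234 vs cont=111.6569 → 112.6234 [stop]  node(8,2) S=60.2417 payoff=94.6183 vs cont=93.8353 → 94.6183 [stop]  node(8,3) S=85.9221 payoff=68.9379 vs cont=68.4165 → 68.9379 [stop]  node(8,4) S=122.5500 payoff=32.3100 vs cont=32.1620 → 32.3100 [stop]  node(8,5) S=174.7920 payoff=0.0000 vs cont=4.6133 → 4.6133 [wait]  node(8,6) S=249.3042 payoff=0.0000 vs cont=0.0000 → 0.0000 [wait]  node(8,7) S=355.5804 payoff=0.0000 vs cont=0.0000 → 0.0000 [wait]  node(8,8) S=507.1612 payoff=0.0000 vs cont=0.0000 → 0.0000 [wait]
k=7: node(7,0) S=35.3659 payoff=119.4941 vs cont=118.4575 → 119.4941 [stop]  node(7,1) S=50.4421 payoff=104.4179 vs cont=103.5350 → 104.4179 [stop]  node(7,2) S=71.9451 payoff=82.9149 vs cont=82.2512 → 82.9149 [stop]  node(7,3) S=102.6146 payoff=52.2454 vs cont=51.8942 → 52.2454 [stop]  node(7,4) S=146.3583 payoff=8.5017 vs cont=19.6010 → 19.6010 [wait]  node(7,5) S=208.7496 payoff=0.0000 vs cont=2.5034 → 2.5034 [wait]  node(7,6) S=297.7377 payoff=0.0000 vs cont=0.0000 → 0.0000 [wait]  node(7,7) S=424.6606 payoff=0.0000 vs cont=0.0000 → 0.0000 [wait]
k=6: node(6,0) S=42.2366 payoff=112.6234 vs cont=111.6569 → 112.6234 [stop]  node(6,1) S=60.2417 payoff=94.6183 vs cont=93.8353 → 94.6183 [stop]  node(6,2) S=85.9221 payoff=68.9379 vs cont=68.4165 → 68.9379 [stop]  node(6,3) S=122.5500 payoff=32.3100 vs cont=37.1383 → 37.1383 [wait]  node(6,4) S=174.7920 payoff=0.0000 vs cont=11.7586 → 11.7586 [wait]  node(6,5) S=249.3042 payoff=0.0000 vs cont=1.3584 → 1.3584 [wait]  node(6,6) S=355.5804 payoff=0.0000 vs cont=0.0000 → 0.0000 [wait]
k=5: node(5,0) S=50.4421 payoff=104.4179 vs cont=103.5350 → 104.4179 [stop]  node(5,1) S=71.9451 payoff=82.9149 vs cont=82.2512 → 82.9149 [stop]  node(5,2) S=102.6146 payoff=52.2454 vs cont=54.0589 → 54.0589 [wait]  node(5,3) S=146.3583 payoff=8.5017 vs cont=25.4245 → 25.4245 [wait]  node(5,4) S=208.7496 payoff=0.0000 vs cont=6.9897 → 6.9897 [wait]  node(5,5) S=297.7377 payoff=0.0000 vs cont=0.7371 → 0.7371 [wait]
k=4: node(4,0) S=60.2417 payoff=94.6183 vs cont=93.8353 → 94.6183 [stop]  node(4,1) S=85.9221 payoff=68.9379 vs cont=69.2296 → 69.2296 [wait]  node(4,2) S=122.5500 payoff=32.3100 vs cont=40.7333 → 40.7333 [wait]  node(4,3) S=174.7920 payoff=0.0000 vs cont=16.9301 → 16.9301 [wait]  node(4,4) S=249.3042 payoff=0.0000 vs cont=4.1234 → 4.1234 [wait]
k=3: node(3,0) S=71.9451 payoff=82.9149 vs cont=82.3820 → 82.9149 [stop]  node(3,1) S=102.6146 payoff=52.2454 vs cont=55.8290 → 55.8290 [wait]  node(3,2) S=146.3583 payoff=8.5017 vs cont=29.6939 → 29.6939 [wait]  node(3,3) S=208.7496 payoff=0.0000 vs cont=11.0356 → 11.0356 [wait]
k=2: node(2,0) S=85.9221 payoff=68.9379 vs cont=70.0232 → 70.0232 [wait]  node(2,1) S=122.5500 payoff=32.3100 vs cont=43.6079 → 43.6079 [wait]  node(2,2) S=174.7920 payoff=0.0000 vs cont=21.0607 → 21.0607 [wait]
k=1: node(1,0) S=102.6146 payoff=52.2454 vs cont=57.5485 → 57.5485 [wait]  node(1,1) S=146.3583 payoff=8.5017 vs cont=33.1057 → 33.1057 [wait]
k=0: node(0,0) S=122.5500 payoff=32.3100 vs cont=46.0706 → 46.0706 [wait]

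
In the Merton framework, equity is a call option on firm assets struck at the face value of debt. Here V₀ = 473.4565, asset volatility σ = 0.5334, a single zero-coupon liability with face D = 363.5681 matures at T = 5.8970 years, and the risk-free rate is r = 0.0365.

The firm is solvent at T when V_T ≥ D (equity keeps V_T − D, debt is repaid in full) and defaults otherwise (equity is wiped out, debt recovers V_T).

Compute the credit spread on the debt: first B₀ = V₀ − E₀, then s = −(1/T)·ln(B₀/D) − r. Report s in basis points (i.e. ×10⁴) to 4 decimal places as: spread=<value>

spread=756.7133

Equity is a call on the firm's assets struck at D = 363.5681:
d₁ = [ln(V₀/D) + (r + σ²/2)T] / (σ√T)
   = [ln(473.4565/363.5681) + (0.0365 + 0.5·0.5334²)·5.8970] / (0.5334·√5.8970)
   = [0.264093 + 1.054135] / 1.295295 = 1.017705
d₂ = d₁ − σ√T = 1.017705 − 1.295295 = -0.277590
N(d₁) = 0.845591,  N(d₂) = 0.390664,  e^(−rT) = 0.806347
E₀ = V₀·N(d₁) − D·e^(−rT)·N(d₂)
   = 473.4565·0.845591 − 363.5681·0.806347·0.390664 = 285.822680
B₀ = V₀ − E₀ = 473.4565 − 285.822680 = 187.633820
spread = −(1/T)·ln(B₀/D) − r = −(1/5.8970)·ln(187.633820/363.5681) − 0.0365 = 0.07567133
in basis points: 0.07567133 × 10⁴ = 756.7133 bp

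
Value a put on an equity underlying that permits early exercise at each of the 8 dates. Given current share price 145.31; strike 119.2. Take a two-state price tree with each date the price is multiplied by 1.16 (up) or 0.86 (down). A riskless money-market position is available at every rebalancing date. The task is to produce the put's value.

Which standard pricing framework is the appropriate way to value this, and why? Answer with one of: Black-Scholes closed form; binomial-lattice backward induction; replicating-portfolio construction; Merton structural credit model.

framework: binomial-lattice backward induction

Key observation: an American put (K = 119.2, S₀ = 145.31) on a 8-date tree has no closed form — the optimal stopping decision is embedded and must be resolved recursively from expiry.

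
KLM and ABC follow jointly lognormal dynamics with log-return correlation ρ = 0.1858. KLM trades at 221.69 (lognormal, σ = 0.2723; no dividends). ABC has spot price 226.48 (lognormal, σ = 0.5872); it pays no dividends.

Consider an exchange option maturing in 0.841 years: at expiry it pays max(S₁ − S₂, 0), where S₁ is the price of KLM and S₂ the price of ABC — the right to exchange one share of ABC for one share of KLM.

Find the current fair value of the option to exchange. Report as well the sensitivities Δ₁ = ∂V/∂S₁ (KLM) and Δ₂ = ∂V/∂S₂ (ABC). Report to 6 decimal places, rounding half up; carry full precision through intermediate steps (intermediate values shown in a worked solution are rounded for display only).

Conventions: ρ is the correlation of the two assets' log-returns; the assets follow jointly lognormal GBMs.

exchange price = 46.186039
Δ1 = 0.593309
Δ2 = -0.376831

σ_eff = √(σ₁² + σ₂² − 2ρσ₁σ₂) = √(0.2723² + 0.5872² − 2·0.1858·0.2723·0.5872) = 0.599612
d₁ = (ln(S₁/S₂) + (q₂ − q₁ + σ_eff²/2)T) / (σ_eff√T) = (ln(221.69/226.48) + (0.0 − 0.0 + 0.179767)·0.841) / 0.549880 = 0.236065
d₂ = d₁ − σ_eff√T = 0.236065 − 0.549880 = -0.313815
N(d₁) = 0.593309,  N(d₂) = 0.376831
V = S₁·e^{−q₁T}·N(d₁) − S₂·e^{−q₂T}·N(d₂) = 131.530654 − 85.344615 = 46.186039
Key observation: pricing in ABC-units makes this a unit-strike call on the ratio S₁/S₂ — the risk-free rate cancels and cannot affect the value.
Δ₁ = e^{−q₁T}·N(d₁) = 0.593309;  Δ₂ = −e^{−q₂T}·N(d₂) = -0.376831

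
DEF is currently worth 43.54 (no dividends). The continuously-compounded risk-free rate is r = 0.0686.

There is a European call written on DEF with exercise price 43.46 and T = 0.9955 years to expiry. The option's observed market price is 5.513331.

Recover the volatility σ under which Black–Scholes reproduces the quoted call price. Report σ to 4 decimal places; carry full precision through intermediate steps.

sigma = 0.2312

At σ = 0.2312 the Black–Scholes value reproduces the quote:
σ√T = 0.2312·√0.9955 = 0.230679
d₁ = (ln(S/K) + (r+σ²/2)T) / (σ√T) = (ln(43.54/43.46) + (0.0686+0.2312²/2)·0.9955) / 0.230679 = (0.001839 + 0.094898) / 0.230679 = 0.419357
d₂ = d₁ − σ√T = 0.419357 − 0.230679 = 0.188677
e^{−rT} = 0.933988
N(d₁) = 0.662522,  N(d₂) = 0.574827
V = S·N(d₁) − K·e^{−rT}·N(d₂) = 28.846217 − 23.332885 = 5.513331 (matching the quote); vega is positive throughout, so no other σ reproduces this price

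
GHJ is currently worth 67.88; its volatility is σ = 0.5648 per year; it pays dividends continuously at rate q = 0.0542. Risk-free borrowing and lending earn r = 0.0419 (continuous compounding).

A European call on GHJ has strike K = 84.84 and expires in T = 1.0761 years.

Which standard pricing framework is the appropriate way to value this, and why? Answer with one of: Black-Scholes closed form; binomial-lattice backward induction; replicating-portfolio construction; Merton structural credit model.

framework: Black-Scholes closed form

Key observation: with GHJ following a GBM at constant σ and r, the European call struck at 84.84 prices in closed form — nothing here needs a stepwise model or a balance sheet.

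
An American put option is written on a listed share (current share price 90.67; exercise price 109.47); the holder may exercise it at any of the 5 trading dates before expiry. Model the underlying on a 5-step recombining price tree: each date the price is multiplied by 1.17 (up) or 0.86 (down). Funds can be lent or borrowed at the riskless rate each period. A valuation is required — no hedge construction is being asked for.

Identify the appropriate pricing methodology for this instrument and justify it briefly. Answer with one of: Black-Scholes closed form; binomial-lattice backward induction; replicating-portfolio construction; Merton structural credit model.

framework: binomial-lattice backward induction

Key observation: an American put (K = 109.47, S₀ = 90.67) on a 5-date tree has no closed form — the optimal stopping decision is embedded and must be resolved recursively from expiry.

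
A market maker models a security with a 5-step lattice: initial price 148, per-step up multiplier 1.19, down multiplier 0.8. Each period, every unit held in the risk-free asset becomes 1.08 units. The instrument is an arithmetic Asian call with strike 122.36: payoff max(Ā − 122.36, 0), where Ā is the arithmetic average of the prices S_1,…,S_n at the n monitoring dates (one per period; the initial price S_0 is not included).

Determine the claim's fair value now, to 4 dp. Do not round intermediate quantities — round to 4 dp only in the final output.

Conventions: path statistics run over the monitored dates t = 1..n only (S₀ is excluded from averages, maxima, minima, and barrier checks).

price = 45.2417

No-arbitrage gives p* = (R−d)/(u−d) = 0.7179: enumerate every path, weight its payoff by its p*-probability, and discount by R^5.
Enumerate all 2^5 = 32 price paths (U = up ×1.19, D = down ×0.8); each path with k up-moves has probability p*^k·(1−p*)^(5−k).
DDDDD: Ā=79.6027, payoff=0.0000, prob=0.001785
UDDDD: Ā=118.4090, payoff=0.0000, prob=0.004544
DUDDD: Ā=106.8650, payoff=0.0000, prob=0.004544
UUDDD: Ā=158.9617, payoff=36.6017, prob=0.011566
DDUDD: Ā=97.6298, payoff=0.0000, prob=0.004544
UDUDD: Ā=145.2243, payoff=22.8643, prob=0.011566
DUUDD: Ā=133.6803, payoff=11.3203, prob=0.011566
UUUDD: Ā=198.8495, payoff=76.4895, prob=0.029440
DDDUD: Ā=90.2416, payoff=0.0000, prob=0.004544
UDDUD: Ā=134.2344, payoff=11.8744, prob=0.011566
DUDUD: Ā=122.6904, payoff=0.3304, prob=0.011566
UUDUD: Ā=182.5020, payoff=60.1420, prob=0.029440
DDUUD: Ā=113.4552, payoff=0.0000, prob=0.011566
UDUUD: Ā=168.7647, payoff=46.4047, prob=0.029440
DUUUD: Ā=157.2207, payoff=34.8607, prob=0.029440
UUUUD: Ā=233.8657, payoff=111.5057, prob=0.074938
DDDDU: Ā=84.3311, payoff=0.0000, prob=0.004544
UDDDU: Ā=125.4425, payoff=3.0825, prob=0.011566
DUDDU: Ā=113.8985, payoff=0.0000, prob=0.011566
UUDDU: Ā=169.4241, payoff=47.0641, prob=0.029440
DDUDU: Ā=104.6633, payoff=0.0000, prob=0.011566
UDUDU: Ā=155.6867, payoff=33.3267, prob=0.029440
DUUDU: Ā=144.1427, payoff=21.7827, prob=0.029440
UUUDU: Ā=214.4123, payoff=92.0523, prob=0.074938
DDDUU: Ā=97.2752, payoff=0.0000, prob=0.011566
UDDUU: Ā=144.6968, payoff=22.3368, prob=0.029440
DUDUU: Ā=133.1528, payoff=10.7928, prob=0.029440
UUDUU: Ā=198.0648, payoff=75.7048, prob=0.074938
DDUUU: Ā=123.9176, payoff=1.5576, prob=0.029440
UDUUU: Ā=184.3274, payoff=61.9674, prob=0.074938
DUUUU: Ā=172.7834, payoff=50.4234, prob=0.074938
UUUUU: Ā=257.0154, payoff=134.6554, prob=0.190751
Price = Σ prob·payoff / R^5 = 66.474918 / 1.469328 = 45.2417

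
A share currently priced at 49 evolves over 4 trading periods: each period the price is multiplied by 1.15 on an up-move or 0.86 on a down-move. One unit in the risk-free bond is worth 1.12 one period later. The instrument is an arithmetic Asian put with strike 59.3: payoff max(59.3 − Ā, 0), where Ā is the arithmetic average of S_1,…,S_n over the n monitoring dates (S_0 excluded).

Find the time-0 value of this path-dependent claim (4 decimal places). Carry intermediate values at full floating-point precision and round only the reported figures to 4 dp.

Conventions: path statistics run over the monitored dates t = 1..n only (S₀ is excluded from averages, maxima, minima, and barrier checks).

Risk-neutral up-probability p* = (R−d)/(u−d) = (1.12−0.86)/(1.15−0.86) = 0.8966; the claim prices as the p*-weighted sum of path payoffs discounted by R^4.
Enumerate all 2^4 = 16 price paths (U = up ×1.15, D = down ×0.86); each path with k up-moves has probability p*^k·(1−p*)^(4−k).
DDDD: Ā=34.0876, payoff=25.2124, prob=0.000115
UDDD: Ā=45.5823, payoff=13.7177, prob=0.000993
DUDD: Ā=42.0298, payoff=17.2702, prob=0.000993
UUDD: Ā=56.2026, payoff=3.0974, prob=0.008602
DDUD: Ā=38.9747, payoff=20.3253, prob=0.000993
UDUD: Ā=52.1173, payoff=7.1827, prob=0.008602
DUUD: Ā=48.5648, payoff=10.7352, prob=0.008602
UUUD: Ā=64.9413, payoff=0.0000, prob=0.074550
DDDU: Ā=36.3472, payoff=22.9528, prob=0.000993
UDDU: Ā=48.6038, payoff=10.6962, prob=0.008602
DUDU: Ā=45.0513, payoff=14.2487, prob=0.008602
UUDU: Ā=60.2431, payoff=0.0000, prob=0.074550
DDUU: Ā=41.9962, payoff=17.3038, prob=0.008602
UDUU: Ā=56.1577, payoff=3.1423, prob=0.074550
DUUU: Ā=52.6052, payoff=6.6948, prob=0.074550
UUUU: Ā=70.3442, payoff=0.0000, prob=0.646102
Price = Σ prob·payoff / R^4 = 1.354150 / 1.573519 = 0.8606

price = 0.8606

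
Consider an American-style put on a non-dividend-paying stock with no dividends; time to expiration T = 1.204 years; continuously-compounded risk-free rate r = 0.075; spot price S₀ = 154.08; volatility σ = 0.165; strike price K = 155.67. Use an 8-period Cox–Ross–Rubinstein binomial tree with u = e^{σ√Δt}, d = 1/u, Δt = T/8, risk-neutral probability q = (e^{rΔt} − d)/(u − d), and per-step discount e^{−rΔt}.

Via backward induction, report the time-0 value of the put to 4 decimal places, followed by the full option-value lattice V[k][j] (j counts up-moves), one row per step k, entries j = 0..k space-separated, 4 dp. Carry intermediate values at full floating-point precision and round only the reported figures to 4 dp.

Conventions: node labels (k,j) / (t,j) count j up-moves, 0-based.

Δt=0.15050  u=1.06610  d=0.93800  q=0.57261  discount=0.98878
step 8 (expiry): payoffs max(K−S,0) = 63.3384 50.7280 36.3953 20.1051 1.5900 0.0000 0.0000 0.0000 0.0000
k=7: (k=7,j=0): S=98.4351, K−S=57.2349, hold=55.4877 ⇒ V=57.2349 exercise | (k=7,j=1): S=111.8791, K−S=43.7909, hold=42.0437 ⇒ V=43.7909 exercise | (k=7,j=2): S=127.1592, K−S=28.5108, hold=26.7635 ⇒ V=28.5108 exercise | (k=7,j=3): S=144.5263, K−S=11.1437, hold=9.3965 ⇒ V=11.1437 exercise | (k=7,j=4): S=164.2653, K−S=0.0000, hold=0.6719 ⇒ V=0.6719 continue | (k=7,j=5): S=186.7002, K−S=0.0000, hold=0.0000 ⇒ V=0.0000 continue | (k=7,j=6): S=212.1991, K−S=0.0000, hold=0.0000 ⇒ V=0.0000 continue | (k=7,j=7): S=241.1807, K−S=0.0000, hold=0.0000 ⇒ V=0.0000 continue
k=6: (k=6,j=0): S=104.9420, K−S=50.7280, hold=48.9807 ⇒ V=50.7280 exercise | (k=6,j=1): S=119.2747, K−S=36.3953, hold=34.6480 ⇒ V=36.3953 exercise | (k=6,j=2): S=135.5649, K−S=20.1051, hold=18.3578 ⇒ V=20.1051 exercise | (k=6,j=3): S=154.0800, K−S=1.5900, hold=5.0897 ⇒ V=5.0897 continue | (k=6,j=4): S=175.1238, K−S=0.0000, hold=0.2839 ⇒ V=0.2839 continue | (k=6,j=5): S=199.0417, K−S=0.0000, hold=0.0000 ⇒ V=0.0000 continue | (k=6,j=6): S=226.2263, K−S=0.0000, hold=0.0000 ⇒ V=0.0000 continue
k=5: (k=5,j=0): S=111.8791, K−S=43.7909, hold=42.0437 ⇒ V=43.7909 exercise | (k=5,j=1): S=127.1592, K−S=28.5108, hold=26.7635 ⇒ V=28.5108 exercise | (k=5,j=2): S=144.5263, K−S=11.1437, hold=11.3779 ⇒ V=11.3779 continue | (k=5,j=3): S=164.2653, K−S=0.0000, hold=2.3116 ⇒ V=2.3116 continue | (k=5,j=4): S=186.7002, K−S=0.0000, hold=0.1200 ⇒ V=0.1200 continue | (k=5,j=5): S=212.1991, K−S=0.0000, hold=0.0000 ⇒ V=0.0000 continue
k=4: (k=4,j=0): S=119.2747, K−S=36.3953, hold=34.6480 ⇒ V=36.3953 exercise | (k=4,j=1): S=135.5649, K−S=20.1051, hold=18.4904 ⇒ V=20.1051 exercise | (k=4,j=2): S=154.0800, K−S=1.5900, hold=6.1170 ⇒ V=6.1170 continue | (k=4,j=3): S=175.1238, K−S=0.0000, hold=1.0448 ⇒ V=1.0448 continue | (k=4,j=4): S=199.0417, K−S=0.0000, hold=0.0507 ⇒ V=0.0507 continue
k=3: (k=3,j=0): S=127.1592, K−S=28.5108, hold=26.7635 ⇒ V=28.5108 exercise | (k=3,j=1): S=144.5263, K−S=11.1437, hold=11.9596 ⇒ V=11.9596 continue | (k=3,j=2): S=164.2653, K−S=0.0000, hold=3.1766 ⇒ V=3.1766 continue | (k=3,j=3): S=186.7002, K−S=0.0000, hold=0.4702 ⇒ V=0.4702 continue
k=2: (k=2,j=0): S=135.5649, K−S=20.1051, hold=18.8198 ⇒ V=20.1051 exercise | (k=2,j=1): S=154.0800, K−S=1.5900, hold=6.8526 ⇒ V=6.8526 continue | (k=2,j=2): S=175.1238, K−S=0.0000, hold=1.6086 ⇒ V=1.6086 continue
k=1: (k=1,j=0): S=144.5263, K−S=11.1437, hold=12.3761 ⇒ V=12.3761 continue | (k=1,j=1): S=164.2653, K−S=0.0000, hold=3.8066 ⇒ V=3.8066 continue
k=0: (k=0,j=0): S=154.0800, K−S=1.5900, hold=7.3853 ⇒ V=7.3853 continue

price = 7.3853
tree:
7.3853
12.3761 3.8066
20.1051 6.8526 1.6086
28.5108 11.9596 3.1766 0.4702
36.3953 20.1051 6.1170 1.0448 0.0507
43.7909 28.5108 11.3779 2.3116 0.1200 0.0000
50.7280 36.3953 20.1051 5.0897 0.2839 0.0000 0.0000
57.2349 43.7909 28.5108 11.1437 0.6719 0.0000 0.0000 0.0000
63.3384 50.7280 36.3953 20.1051 1.5900 0.0000 0.0000 0.0000 0.0000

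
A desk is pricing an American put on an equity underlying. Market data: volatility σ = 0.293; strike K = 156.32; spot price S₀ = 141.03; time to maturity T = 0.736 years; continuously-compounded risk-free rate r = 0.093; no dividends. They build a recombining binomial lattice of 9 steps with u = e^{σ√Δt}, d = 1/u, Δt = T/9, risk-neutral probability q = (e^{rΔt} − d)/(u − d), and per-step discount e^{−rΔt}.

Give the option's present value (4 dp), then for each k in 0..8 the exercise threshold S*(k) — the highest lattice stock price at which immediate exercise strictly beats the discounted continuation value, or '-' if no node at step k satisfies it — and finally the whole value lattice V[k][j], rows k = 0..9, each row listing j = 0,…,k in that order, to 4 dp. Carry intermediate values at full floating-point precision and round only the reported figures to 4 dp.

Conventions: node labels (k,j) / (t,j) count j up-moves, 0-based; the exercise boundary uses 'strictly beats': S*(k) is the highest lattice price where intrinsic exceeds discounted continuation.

params: Δt=0.08178 u=1.08740 d=0.91963 q=0.52457 e^(-rΔt)=0.99242
t_9 payoffs: 89.9746 77.8707 63.5587 46.6357 26.6252 2.9641 0.0000 0.0000 0.0000 0.0000
t_8: node(8,0) S=72.1439 payoff=84.1761 vs cont=82.9917 → 84.1761 [stop]  node(8,1) S=85.3056 payoff=71.0144 vs cont=69.8300 → 71.0144 [stop]  node(8,2) S=100.8685 payoff=55.4515 vs cont=54.2671 → 55.4515 [stop]  node(8,3) S=119.2707 payoff=37.0493 vs cont=35.8650 → 37.0493 [stop]  node(8,4) S=141.0300 payoff=15.2900 vs cont=14.1056 → 15.2900 [stop]  node(8,5) S=166.7591 payoff=0.0000 vs cont=1.3986 → 1.3986 [wait]  node(8,6) S=197.1820 payoff=0.0000 vs cont=0.0000 → 0.0000 [wait]  node(8,7) S=233.1553 payoff=0.0000 vs cont=0.0000 → 0.0000 [wait]  node(8,8) S=275.6914 payoff=0.0000 vs cont=0.0000 → 0.0000 [wait]  ⇒ S*(8)=141.0300
t_7: node(7,0) S=78.4493 payoff=77.8707 vs cont=76.6864 → 77.8707 [stop]  node(7,1) S=92.7613 payoff=63.5587 vs cont=62.3744 → 63.5587 [stop]  node(7,2) S=109.6843 payoff=46.6357 vs cont=45.4513 → 46.6357 [stop]  node(7,3) S=129.6948 payoff=26.6252 vs cont=25.4408 → 26.6252 [stop]  node(7,4) S=153.3559 payoff=2.9641 vs cont=7.9423 → 7.9423 [wait]  node(7,5) S=181.3336 payoff=0.0000 vs cont=0.6599 → 0.6599 [wait]  node(7,6) S=214.4156 payoff=0.0000 vs cont=0.0000 → 0.0000 [wait]  node(7,7) S=253.5328 payoff=0.0000 vs cont=0.0000 → 0.0000 [wait]  ⇒ S*(7)=129.6948
t_6: node(6,0) S=85.3056 payoff=71.0144 vs cont=69.8300 → 71.0144 [stop]  node(6,1) S=100.8685 payoff=55.4515 vs cont=54.2671 → 55.4515 [stop]  node(6,2) S=119.2707 payoff=37.0493 vs cont=35.8650 → 37.0493 [stop]  node(6,3) S=141.0300 payoff=15.2900 vs cont=16.6973 → 16.6973 [wait]  node(6,4) S=166.7591 payoff=0.0000 vs cont=4.0910 → 4.0910 [wait]  node(6,5) S=197.1820 payoff=0.0000 vs cont=0.3113 → 0.3113 [wait]  node(6,6) S=233.1553 payoff=0.0000 vs cont=0.0000 → 0.0000 [wait]  ⇒ S*(6)=119.2707
t_5: node(5,0) S=92.7613 payoff=63.5587 vs cont=62.3744 → 63.5587 [stop]  node(5,1) S=109.6843 payoff=46.6357 vs cont=45.4513 → 46.6357 [stop]  node(5,2) S=129.6948 payoff=26.6252 vs cont=26.1735 → 26.6252 [stop]  node(5,3) S=153.3559 payoff=2.9641 vs cont=10.0080 → 10.0080 [wait]  node(5,4) S=181.3336 payoff=0.0000 vs cont=2.0923 → 2.0923 [wait]  node(5,5) S=214.4156 payoff=0.0000 vs cont=0.1469 → 0.1469 [wait]  ⇒ S*(5)=129.6948
t_4: node(4,0) S=100.8685 payoff=55.4515 vs cont=54.2671 → 55.4515 [stop]  node(4,1) S=119.2707 payoff=37.0493 vs cont=35.8650 → 37.0493 [stop]  node(4,2) S=141.0300 payoff=15.2900 vs cont=17.7727 → 17.7727 [wait]  node(4,3) S=166.7591 payoff=0.0000 vs cont=5.8113 → 5.8113 [wait]  node(4,4) S=197.1820 payoff=0.0000 vs cont=1.0637 → 1.0637 [wait]  ⇒ S*(4)=119.2707
t_3: node(3,0) S=109.6843 payoff=46.6357 vs cont=45.4513 → 46.6357 [stop]  node(3,1) S=129.6948 payoff=26.6252 vs cont=26.7333 → 26.7333 [wait]  node(3,2) S=153.3559 payoff=2.9641 vs cont=11.4110 → 11.4110 [wait]  node(3,3) S=181.3336 payoff=0.0000 vs cont=3.2957 → 3.2957 [wait]  ⇒ S*(3)=109.6843
t_2: node(2,0) S=119.2707 payoff=37.0493 vs cont=35.9213 → 37.0493 [stop]  node(2,1) S=141.0300 payoff=15.2900 vs cont=18.5540 → 18.5540 [wait]  node(2,2) S=166.7591 payoff=0.0000 vs cont=7.0998 → 7.0998 [wait]  ⇒ S*(2)=119.2707
t_1: node(1,0) S=129.6948 payoff=26.6252 vs cont=27.1401 → 27.1401 [wait]  node(1,1) S=153.3559 payoff=2.9641 vs cont=12.4504 → 12.4504 [wait]  ⇒ S*(1)=-
t_0: node(0,0) S=141.0300 payoff=15.2900 vs cont=19.2871 → 19.2871 [wait]  ⇒ S*(0)=-

price = 19.2871
boundary = - - 119.2707 109.6843 119.2707 129.6948 119.2707 129.6948 141.0300
tree:
19.2871
27.1401 12.4504
37.0493 18.5540 7.0998
46.6357 26.7333 11.4110 3.2957
55.4515 37.0493 17.7727 5.8113 1.0637
63.5587 46.6357 26.6252 10.0080 2.0923 0.1469
71.0144 55.4515 37.0493 16.6973 4.0910 0.3113 0.0000
77.8707 63.5587 46.6357 26.6252 7.9423 0.6599 0.0000 0.0000
84.1761 71.0144 55.4515 37.0493 15.2900 1.3986 0.0000 0.0000 0.0000
89.9746 77.8707 63.5587 46.6357 26.6252 2.9641 0.0000 0.0000 0.0000 0.0000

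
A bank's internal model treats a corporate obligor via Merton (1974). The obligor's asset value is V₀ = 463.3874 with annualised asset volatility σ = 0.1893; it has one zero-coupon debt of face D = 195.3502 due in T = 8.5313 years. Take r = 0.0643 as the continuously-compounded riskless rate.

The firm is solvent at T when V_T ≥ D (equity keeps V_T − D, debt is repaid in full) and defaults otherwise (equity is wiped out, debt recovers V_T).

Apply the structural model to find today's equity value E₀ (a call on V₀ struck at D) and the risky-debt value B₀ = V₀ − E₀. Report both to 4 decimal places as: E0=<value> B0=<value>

E0=350.7252 B0=112.6622

With assets at 463.3874 and a single debt payment of 195.3502 at 8.5313 years:
d₁ = [ln(V₀/D) + (r + σ²/2)T] / (σ√T)
   = [ln(463.3874/195.3502) + (0.0643 + 0.5·0.1893²)·8.5313] / (0.1893·√8.5313)
   = [0.863770 + 0.701420] / 0.552915 = 2.830797
d₂ = d₁ − σ√T = 2.830797 − 0.552915 = 2.277882
N(d₁) = 0.997678,  N(d₂) = 0.988633,  e^(−rT) = 0.577780
E₀ = V₀·N(d₁) − D·e^(−rT)·N(d₂)
   = 463.3874·0.997678 − 195.3502·0.577780·0.988633 = 350.725175
B₀ = V₀ − E₀ = 463.3874 − 350.725175 = 112.662225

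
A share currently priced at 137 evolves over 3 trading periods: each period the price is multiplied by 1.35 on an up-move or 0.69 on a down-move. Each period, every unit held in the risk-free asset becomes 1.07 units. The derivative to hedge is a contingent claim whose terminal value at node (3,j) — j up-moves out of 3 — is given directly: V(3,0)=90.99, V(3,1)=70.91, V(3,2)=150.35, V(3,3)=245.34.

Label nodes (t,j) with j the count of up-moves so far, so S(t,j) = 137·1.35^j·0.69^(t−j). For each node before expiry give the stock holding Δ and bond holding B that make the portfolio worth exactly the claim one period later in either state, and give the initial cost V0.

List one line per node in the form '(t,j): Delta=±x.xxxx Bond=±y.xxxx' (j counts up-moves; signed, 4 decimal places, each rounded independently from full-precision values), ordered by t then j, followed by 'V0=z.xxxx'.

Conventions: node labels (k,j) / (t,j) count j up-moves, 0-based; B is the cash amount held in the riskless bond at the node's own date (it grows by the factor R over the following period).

Since d<R<u, set p* = (R−d)/(u−d) = 0.5758; price each node as the discounted p*-expectation of its children.
Expiry values: V(3,0)=90.9900, V(3,1)=70.9100, V(3,2)=150.3500, V(3,3)=245.3400
Node (2,0) S=65.2257: V=(p*·70.9100+(1−p*)·90.9900)/1.07=74.2325; Δ=(70.9100−90.9900)/(88.0547−45.0057)=-0.4664; B=V−Δ·S=104.6568
Node (2,1) S=127.6155: V=(p*·150.3500+(1−p*)·70.9100)/1.07=109.0170; Δ=(150.3500−70.9100)/(172.2809−88.0547)=0.9432; B=V−Δ·S=-11.3466
Node (2,2) S=249.6825: V=(p*·245.3400+(1−p*)·150.3500)/1.07=191.6273; Δ=(245.3400−150.3500)/(337.0714−172.2809)=0.5764; B=V−Δ·S=47.7031
Node (1,0) S=94.5300: V=(p*·109.0170+(1−p*)·74.2325)/1.07=88.0934; Δ=(109.0170−74.2325)/(127.6155−65.2257)=0.5575; B=V−Δ·S=35.3896
Node (1,1) S=184.9500: V=(p*·191.6273+(1−p*)·109.0170)/1.07=146.3369; Δ=(191.6273−109.0170)/(249.6825−127.6155)=0.6768; B=V−Δ·S=21.1698
Node (0,0) S=137.0000: V=(p*·146.3369+(1−p*)·88.0934)/1.07=113.6706; Δ=(146.3369−88.0934)/(184.9500−94.5300)=0.6441; B=V−Δ·S=25.4229
Check: Δ(0,0)·S0 + B(0,0) = 113.6706 = V0.

(0,0): Delta=0.6441 Bond=25.4229
(1,0): Delta=0.5575 Bond=35.3896
(1,1): Delta=0.6768 Bond=21.1698
(2,0): Delta=-0.4664 Bond=104.6568
(2,1): Delta=0.9432 Bond=-11.3466
(2,2): Delta=0.5764 Bond=47.7031
V0=113.6706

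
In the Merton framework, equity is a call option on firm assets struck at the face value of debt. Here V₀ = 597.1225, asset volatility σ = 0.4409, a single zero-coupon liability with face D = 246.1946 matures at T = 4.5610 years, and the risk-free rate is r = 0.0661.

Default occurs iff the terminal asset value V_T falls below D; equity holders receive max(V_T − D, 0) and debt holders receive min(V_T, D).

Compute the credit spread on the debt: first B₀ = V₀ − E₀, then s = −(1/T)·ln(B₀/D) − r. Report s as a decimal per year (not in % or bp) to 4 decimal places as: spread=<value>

Apply the equity-as-call identities (strike 246.1946, horizon 4.5610 years):
d₁ = [ln(V₀/D) + (r + σ²/2)T] / (σ√T)
   = [ln(597.1225/246.1946) + (0.0661 + 0.5·0.4409²)·4.5610] / (0.4409·√4.5610)
   = [0.886000 + 0.744795] / 0.941608 = 1.731926
d₂ = d₁ − σ√T = 1.731926 − 0.941608 = 0.790318
N(d₁) = 0.958357,  N(d₂) = 0.785329,  e^(−rT) = 0.739721
E₀ = V₀·N(d₁) − D·e^(−rT)·N(d₂)
   = 597.1225·0.958357 − 246.1946·0.739721·0.785329 = 429.235862
B₀ = V₀ − E₀ = 597.1225 − 429.235862 = 167.886638
spread = −(1/T)·ln(B₀/D) − r = −(1/4.5610)·ln(167.886638/246.1946) − 0.0661 = 0.01783626

spread=0.0178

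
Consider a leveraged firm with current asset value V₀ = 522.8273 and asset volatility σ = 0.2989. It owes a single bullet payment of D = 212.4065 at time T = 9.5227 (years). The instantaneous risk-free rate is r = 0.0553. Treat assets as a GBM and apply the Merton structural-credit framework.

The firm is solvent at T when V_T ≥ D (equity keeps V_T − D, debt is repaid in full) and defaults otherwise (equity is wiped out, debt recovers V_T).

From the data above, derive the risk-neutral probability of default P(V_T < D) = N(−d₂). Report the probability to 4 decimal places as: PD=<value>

Work the structural quantities from V₀ = 522.8273 against face 212.4065:
d₁ = [ln(V₀/D) + (r + σ²/2)T] / (σ√T)
   = [ln(522.8273/212.4065) + (0.0553 + 0.5·0.2989²)·9.5227] / (0.2989·√9.5227)
   = [0.900749 + 0.951990] / 0.922372 = 2.008669
d₂ = d₁ − σ√T = 2.008669 − 0.922372 = 1.086297
risk-neutral PD = N(−d₂) = N(-1.086297) = 0.138674

PD=0.1387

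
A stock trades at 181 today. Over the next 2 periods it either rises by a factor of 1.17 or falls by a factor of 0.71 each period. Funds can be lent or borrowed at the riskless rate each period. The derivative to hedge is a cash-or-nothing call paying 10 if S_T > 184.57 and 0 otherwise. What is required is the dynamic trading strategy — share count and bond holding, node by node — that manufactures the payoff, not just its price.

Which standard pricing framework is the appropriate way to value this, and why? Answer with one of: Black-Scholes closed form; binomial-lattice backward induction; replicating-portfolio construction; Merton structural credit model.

Key observation: since the answer must list Δ and B at each node of the 1.17/0.71 lattice on 181, the replicating-portfolio method — solving the two-state system at every node — is the one that applies.

framework: replicating-portfolio construction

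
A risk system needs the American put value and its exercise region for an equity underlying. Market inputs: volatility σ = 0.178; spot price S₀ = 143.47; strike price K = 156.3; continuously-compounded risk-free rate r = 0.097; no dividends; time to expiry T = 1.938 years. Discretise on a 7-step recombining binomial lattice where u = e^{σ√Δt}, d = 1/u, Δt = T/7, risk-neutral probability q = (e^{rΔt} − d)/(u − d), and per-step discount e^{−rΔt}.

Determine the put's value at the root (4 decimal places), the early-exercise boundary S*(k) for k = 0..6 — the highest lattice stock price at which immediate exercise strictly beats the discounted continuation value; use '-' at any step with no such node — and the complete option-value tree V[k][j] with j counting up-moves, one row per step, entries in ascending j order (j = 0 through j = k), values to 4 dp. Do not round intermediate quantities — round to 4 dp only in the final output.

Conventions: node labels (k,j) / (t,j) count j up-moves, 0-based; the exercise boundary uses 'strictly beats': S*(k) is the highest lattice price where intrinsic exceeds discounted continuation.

price = 13.2560
boundary = - 130.6429 118.9625 130.6429 143.4700 130.6429 143.4700
tree:
13.2560
25.6571 6.2903
37.3375 12.9460 2.5158
47.9735 25.6571 5.7781 0.6408
57.6586 37.3375 12.8300 1.7401 0.0000
66.4777 47.9735 25.6571 4.7250 0.0000 0.0000
74.5084 57.6586 37.3375 12.8300 0.0000 0.0000 0.0000
81.8211 66.4777 47.9735 25.6571 0.0000 0.0000 0.0000 0.0000

Δt=0.27686, u=1.09818, d=0.91059, q=0.62170, disc=e^(-rΔt)=0.97350
k=7 terminal: V=max(K-S,0) → 81.8211 66.4777 47.9735 25.6571 0.0000 0.0000 0.0000 0.0000
k=6: j=0 S=81.7916 intr=74.5084 cont=70.3668 V=74.5084[EX]; j=1 S=98.6414 intr=57.6586 cont=53.5170 V=57.6586[EX]; j=2 S=118.9625 intr=37.3375 cont=33.1959 V=37.3375[EX]; j=3 S=143.4700 intr=12.8300 cont=9.4489 V=12.8300[EX]; j=4 S=173.0262 intr=0.0000 cont=0.0000 V=0.0000[hold]; j=5 S=208.6714 intr=0.0000 cont=0.0000 V=0.0000[hold]; j=6 S=251.6597 intr=0.0000 cont=0.0000 V=0.0000[hold]  S*(6)=143.4700
k=5: j=0 S=89.8223 intr=66.4777 cont=62.3362 V=66.4777[EX]; j=1 S=108.3265 intr=47.9735 cont=43.8319 V=47.9735[EX]; j=2 S=130.6429 intr=25.6571 cont=21.5155 V=25.6571[EX]; j=3 S=157.5566 intr=0.0000 cont=4.7250 V=4.7250[hold]; j=4 S=190.0148 intr=0.0000 cont=0.0000 V=0.0000[hold]; j=5 S=229.1597 intr=0.0000 cont=0.0000 V=0.0000[hold]  S*(5)=130.6429
k=4: j=0 S=98.6414 intr=57.6586 cont=53.5170 V=57.6586[EX]; j=1 S=118.9625 intr=37.3375 cont=33.1959 V=37.3375[EX]; j=2 S=143.4700 intr=12.8300 cont=12.3086 V=12.8300[EX]; j=3 S=173.0262 intr=0.0000 cont=1.7401 V=1.7401[hold]; j=4 S=208.6714 intr=0.0000 cont=0.0000 V=0.0000[hold]  S*(4)=143.4700
k=3: j=0 S=108.3265 intr=47.9735 cont=43.8319 V=47.9735[EX]; j=1 S=130.6429 intr=25.6571 cont=21.5155 V=25.6571[EX]; j=2 S=157.5566 intr=0.0000 cont=5.7781 V=5.7781[hold]; j=3 S=190.0148 intr=0.0000 cont=0.6408 V=0.6408[hold]  S*(3)=130.6429
k=2: j=0 S=118.9625 intr=37.3375 cont=33.1959 V=37.3375[EX]; j=1 S=143.4700 intr=12.8300 cont=12.9460 V=12.9460[hold]; j=2 S=173.0262 intr=0.0000 cont=2.5158 V=2.5158[hold]  S*(2)=118.9625
k=1: j=0 S=130.6429 intr=25.6571 cont=21.5857 V=25.6571[EX]; j=1 S=157.5566 intr=0.0000 cont=6.2903 V=6.2903[hold]  S*(1)=130.6429
k=0: j=0 S=143.4700 intr=12.8300 cont=13.2560 V=13.2560[hold]  S*(0)=-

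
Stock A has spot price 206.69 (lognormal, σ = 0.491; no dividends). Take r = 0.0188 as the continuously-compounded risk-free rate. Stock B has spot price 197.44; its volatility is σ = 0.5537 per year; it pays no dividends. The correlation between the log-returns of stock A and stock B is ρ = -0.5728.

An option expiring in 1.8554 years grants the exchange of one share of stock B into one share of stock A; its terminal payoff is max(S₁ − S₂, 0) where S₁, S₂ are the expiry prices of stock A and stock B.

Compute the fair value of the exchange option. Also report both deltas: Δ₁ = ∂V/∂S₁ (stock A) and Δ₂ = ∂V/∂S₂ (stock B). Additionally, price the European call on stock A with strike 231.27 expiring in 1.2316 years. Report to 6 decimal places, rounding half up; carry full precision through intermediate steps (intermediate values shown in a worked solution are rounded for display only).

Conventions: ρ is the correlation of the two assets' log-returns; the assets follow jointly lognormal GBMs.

exchange price = 100.081847
Δ1 = 0.747784
Δ2 = -0.275920
price(stock A call K=231.27) = 37.414024

σ_eff = √(σ₁² + σ₂² − 2ρσ₁σ₂) = √(0.491² + 0.5537² − 2·-0.5728·0.491·0.5537) = 0.926885
d₁ = (ln(S₁/S₂) + (q₂ − q₁ + σ_eff²/2)T) / (σ_eff√T) = (ln(206.69/197.44) + (0.0 − 0.0 + 0.429558)·1.8554) / 1.262538 = 0.667534
d₂ = d₁ − σ_eff√T = 0.667534 − 1.262538 = -0.595004
N(d₁) = 0.747784,  N(d₂) = 0.275920
V = S₁·e^{−q₁T}·N(d₁) − S₂·e^{−q₂T}·N(d₂) = 154.559538 − 54.477691 = 100.081847
Δ₁ = e^{−q₁T}·N(d₁) = 0.747784;  Δ₂ = −e^{−q₂T}·N(d₂) = -0.275920
[vanilla: stock A call K=231.27]
σ√T = 0.491·√1.2316 = 0.544899
d₁ = (ln(S/K) + (r+σ²/2)T) / (σ√T) = (ln(206.69/231.27) + (0.0188+0.491²/2)·1.2316) / 0.544899 = (-0.112366 + 0.171612) / 0.544899 = 0.108728
d₂ = d₁ − σ√T = 0.108728 − 0.544899 = -0.436171
e^{−rT} = 0.977112
N(d₁) = 0.543291,  N(d₂) = 0.331356
price = S·N(d₁) − K·e^{−rT}·N(d₂) = 112.292817 − 74.878794 = 37.414024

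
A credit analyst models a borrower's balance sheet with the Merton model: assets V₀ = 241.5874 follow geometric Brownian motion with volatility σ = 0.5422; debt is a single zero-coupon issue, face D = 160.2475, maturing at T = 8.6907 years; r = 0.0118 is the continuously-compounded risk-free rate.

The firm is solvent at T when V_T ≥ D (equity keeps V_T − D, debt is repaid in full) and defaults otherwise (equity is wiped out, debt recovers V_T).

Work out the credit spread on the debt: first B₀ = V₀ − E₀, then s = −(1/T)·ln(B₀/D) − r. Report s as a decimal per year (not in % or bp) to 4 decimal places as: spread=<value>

Work the structural quantities from V₀ = 241.5874 against face 160.2475:
d₁ = [ln(V₀/D) + (r + σ²/2)T] / (σ√T)
   = [ln(241.5874/160.2475) + (0.0118 + 0.5·0.5422²)·8.6907] / (0.5422·√8.6907)
   = [0.410512 + 1.380000] / 1.598405 = 1.120186
d₂ = d₁ − σ√T = 1.120186 − 1.598405 = -0.478219
N(d₁) = 0.868683,  N(d₂) = 0.316247,  e^(−rT) = 0.902533
E₀ = V₀·N(d₁) − D·e^(−rT)·N(d₂)
   = 241.5874·0.868683 − 160.2475·0.902533·0.316247 = 164.124425
B₀ = V₀ − E₀ = 241.5874 − 164.124425 = 77.462975
spread = −(1/T)·ln(B₀/D) − r = −(1/8.6907)·ln(77.462975/160.2475) − 0.0118 = 0.07184337

spread=0.0718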